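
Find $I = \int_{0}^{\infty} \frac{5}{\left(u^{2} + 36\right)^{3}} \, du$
$\frac{5 \pi}{41472}$

Begin with the known result
$$J(a) = \int_{0}^{\infty} \frac{5}{a^{2} + u^{2}} \, du = \frac{5 \pi}{2 a}.$$

Differentiating under the integral sign with respect to $a$,
$$\frac{dJ}{da} = \int_{0}^{\infty} - \frac{10 a}{\left(a^{2} + u^{2}\right)^{2}} \, du = - \frac{5 \pi}{2 a^{2}},$$
so $\int_{0}^{\infty} \frac{5}{\left(a^{2} + u^{2}\right)^{2}} \, du = \frac{5 \pi}{4 a^{3}}$.

Repeating — each differentiation of $1/(u^2+a^2)^j$ produces $-2ja/(u^2+a^2)^{j+1}$ — and dividing through by $-2ja$ at each step yields, after $2$ differentiations in total,
$$\int_{0}^{\infty} \frac{5}{\left(a^{2} + u^{2}\right)^{3}} \, du = \frac{15 \pi}{16 a^{5}}.$$

Setting $a = 6$:
$$I = \frac{5 \pi}{41472}.$$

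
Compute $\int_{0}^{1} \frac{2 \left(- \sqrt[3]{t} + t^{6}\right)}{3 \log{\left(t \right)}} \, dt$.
$\log{\left(\frac{42^{\frac{2}{3}}}{4} \right)}$

Consider the one-parameter family: let $I(a) = \int_{0}^{1} \frac{2 \left(t^{6} - t^{a}\right)}{3 \log{\left(t \right)}} \, dt$.

Since $\dfrac{\partial}{\partial a}\,t^{a} = t^{a} \ln t$, the $\ln t$ in the denominator cancels and
$$\frac{dI}{da} = \int_{0}^{1} - \frac{2}{3} t^{a} \, dt = - \frac{2}{3} \left[\frac{t^{a+1}}{a+1}\right]_0^1 = - \frac{2}{3 a + 3}.$$

Integrating with respect to $a$ gives $I(a) = - \frac{2 \log{\left(a + 1 \right)}}{3} + \frac{2 \log{\left(7 \right)}}{3} + C$.

At $a = 6$ the integrand is identically $0$, so $I(6) = 0$. The closed form gives $0$, hence $C = 0$.

Setting $a = \frac{1}{3}$:
$$I = \log{\left(\frac{42^{\frac{2}{3}}}{4} \right)}.$$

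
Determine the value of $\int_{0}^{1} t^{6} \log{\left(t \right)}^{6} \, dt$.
$\frac{720}{823543}$

Consider the simpler parametrised integral
$$J(a) = \int_{0}^{1} t^{a} \, dt = \frac{1}{a + 1}.$$

Differentiating under the integral sign brings down a factor of $\ln t$:
$$\frac{dJ}{da} = \int_{0}^{1} t^{a} \log{\left(t \right)} \, dt = - \frac{1}{\left(a + 1\right)^{2}}.$$

Repeating $6$ times in total — each differentiation brings down another $\ln t$ — gives
$$\frac{d^{6}J}{da^{6}} = \int_{0}^{1} t^{a} \log{\left(t \right)}^{6} \, dt = \frac{720}{\left(a + 1\right)^{7}},$$
and the integrand here is exactly the target integrand, so $I = \frac{720}{\left(a + 1\right)^{7}}$.

Setting $a = 6$:
$$I = \frac{720}{823543}.$$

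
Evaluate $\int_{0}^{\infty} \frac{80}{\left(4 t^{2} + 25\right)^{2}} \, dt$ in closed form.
$\frac{2 \pi}{25}$

Recall the elementary integral
$$J(a) = \int_{0}^{\infty} \frac{5}{a^{2} + t^{2}} \, dt = \frac{5 \pi}{2 a}.$$

Differentiating under the integral sign with respect to $a$,
$$\frac{dJ}{da} = \int_{0}^{\infty} - \frac{10 a}{\left(a^{2} + t^{2}\right)^{2}} \, dt = - \frac{5 \pi}{2 a^{2}},$$
so $\int_{0}^{\infty} \frac{5}{\left(a^{2} + t^{2}\right)^{2}} \, dt = \frac{5 \pi}{4 a^{3}}$.

Setting $a = \frac{5}{2}$:
$$I = \frac{2 \pi}{25}.$$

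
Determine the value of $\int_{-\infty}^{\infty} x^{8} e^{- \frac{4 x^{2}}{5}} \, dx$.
$\frac{65625 \sqrt{5} \sqrt{\pi}}{8192}$

Consider the simpler parametrised integral
$$J(a) = \int_{-\infty}^{\infty} e^{- a x^{2}} \, dx = \frac{\sqrt{\pi}}{\sqrt{a}}.$$

Differentiating under the integral sign brings down a factor of $(-x^2)$:
$$\frac{dJ}{da} = \int_{-\infty}^{\infty} - x^{2} e^{- a x^{2}} \, dx = - \frac{\sqrt{\pi}}{2 a^{\frac{3}{2}}}.$$

Repeating $4$ times in total — each differentiation brings down another $(-x^2)$ — gives
$$\frac{d^{4}J}{da^{4}} = \int_{-\infty}^{\infty} x^{8} e^{- a x^{2}} \, dx = \frac{105 \sqrt{\pi}}{16 a^{\frac{9}{2}}},$$
and the integrand here is exactly the target integrand, so $I = \frac{105 \sqrt{\pi}}{16 a^{\frac{9}{2}}}$.

Setting $a = \frac{4}{5}$:
$$I = \frac{65625 \sqrt{5} \sqrt{\pi}}{8192}.$$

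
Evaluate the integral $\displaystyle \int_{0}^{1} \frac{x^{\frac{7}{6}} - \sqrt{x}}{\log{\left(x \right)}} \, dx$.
$- \log{\left(\frac{9}{13} \right)}$

Consider the one-parameter family: let $I(a) = \int_{0}^{1} \frac{x^{\frac{7}{6}} - x^{a}}{\log{\left(x \right)}} \, dx$.

Since $\dfrac{\partial}{\partial a}\,x^{a} = x^{a} \ln x$, the $\ln x$ in the denominator cancels and
$$\frac{dI}{da} = \int_{0}^{1} -1 x^{a} \, dx = -1 \left[\frac{x^{a+1}}{a+1}\right]_0^1 = - \frac{1}{a + 1}.$$

Integrating with respect to $a$ gives $I(a) = - \log{\left(\frac{6 a}{13} + \frac{6}{13} \right)} + C$.

At $a = \frac{7}{6}$ the integrand is identically $0$, so $I(\frac{7}{6}) = 0$. The closed form gives $0$, hence $C = 0$.

Setting $a = \frac{1}{2}$:
$$I = - \log{\left(\frac{9}{13} \right)}.$$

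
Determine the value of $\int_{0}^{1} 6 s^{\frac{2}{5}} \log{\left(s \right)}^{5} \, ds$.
$- \frac{11250000}{117649}$

Begin with the known integral
$$J(a) = \int_{0}^{1} 6 s^{a} \, ds = \frac{6}{a + 1}.$$

Differentiating under the integral sign brings down a factor of $\ln s$:
$$\frac{dJ}{da} = \int_{0}^{1} 6 s^{a} \log{\left(s \right)} \, ds = - \frac{6}{\left(a + 1\right)^{2}}.$$

Repeating $5$ times in total — each differentiation brings down another $\ln s$ — gives
$$\frac{d^{5}J}{da^{5}} = \int_{0}^{1} 6 s^{a} \log{\left(s \right)}^{5} \, ds = - \frac{720}{\left(a + 1\right)^{6}},$$
and the integrand here is exactly the target integrand, so $I = - \frac{720}{\left(a + 1\right)^{6}}$.

Setting $a = \frac{2}{5}$:
$$I = - \frac{11250000}{117649}.$$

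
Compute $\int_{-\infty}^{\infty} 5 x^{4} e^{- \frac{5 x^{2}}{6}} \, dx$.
$\frac{27 \sqrt{30} \sqrt{\pi}}{25}$

Start from the elementary integral
$$J(a) = \int_{-\infty}^{\infty} 5 e^{- a x^{2}} \, dx = \frac{5 \sqrt{\pi}}{\sqrt{a}}.$$

Differentiating under the integral sign brings down a factor of $(-x^2)$:
$$\frac{dJ}{da} = \int_{-\infty}^{\infty} - 5 x^{2} e^{- a x^{2}} \, dx = - \frac{5 \sqrt{\pi}}{2 a^{\frac{3}{2}}}.$$

Repeating twice in total — each differentiation brings down another $(-x^2)$ — gives
$$\frac{d^{2}J}{da^{2}} = \int_{-\infty}^{\infty} 5 x^{4} e^{- a x^{2}} \, dx = \frac{15 \sqrt{\pi}}{4 a^{\frac{5}{2}}},$$
and the integrand here is exactly the target integrand, so $I = \frac{15 \sqrt{\pi}}{4 a^{\frac{5}{2}}}$.

Setting $a = \frac{5}{6}$:
$$I = \frac{27 \sqrt{30} \sqrt{\pi}}{25}.$$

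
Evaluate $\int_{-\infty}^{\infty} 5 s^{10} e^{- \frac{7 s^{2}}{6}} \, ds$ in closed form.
$\frac{164025 \sqrt{42} \sqrt{\pi}}{16807}$

Start from the elementary integral
$$J(a) = \int_{-\infty}^{\infty} 5 e^{- a s^{2}} \, ds = \frac{5 \sqrt{\pi}}{\sqrt{a}}.$$

Differentiating under the integral sign brings down a factor of $(-s^2)$:
$$\frac{dJ}{da} = \int_{-\infty}^{\infty} - 5 s^{2} e^{- a s^{2}} \, ds = - \frac{5 \sqrt{\pi}}{2 a^{\frac{3}{2}}}.$$

Repeating $5$ times in total — each differentiation brings down another $(-s^2)$ — gives
$$\frac{d^{5}J}{da^{5}} = \int_{-\infty}^{\infty} - 5 s^{10} e^{- a s^{2}} \, ds = - \frac{4725 \sqrt{\pi}}{32 a^{\frac{11}{2}}},$$
and the integrand here is $(-1)^{5}$ times the target integrand, so $I = (-1)^{5}\,\frac{d^{5}J}{da^{5}} = \frac{4725 \sqrt{\pi}}{32 a^{\frac{11}{2}}}$.

Setting $a = \frac{7}{6}$:
$$I = \frac{164025 \sqrt{42} \sqrt{\pi}}{16807}.$$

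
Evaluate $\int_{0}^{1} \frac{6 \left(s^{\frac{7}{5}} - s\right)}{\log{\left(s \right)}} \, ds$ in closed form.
$- \log{\left(\frac{15625}{46656} \right)}$

Introduce a parameter $a$ in the exponent: let $I(a) = \int_{0}^{1} \frac{6 \left(s^{\frac{7}{5}} - s^{a}\right)}{\log{\left(s \right)}} \, ds$.

Since $\dfrac{\partial}{\partial a}\,s^{a} = s^{a} \ln s$, the $\ln s$ in the denominator cancels and
$$\frac{dI}{da} = \int_{0}^{1} -6 s^{a} \, ds = -6 \left[\frac{s^{a+1}}{a+1}\right]_0^1 = - \frac{6}{a + 1}.$$

Integrating with respect to $a$ gives $I(a) = - \log{\left(\frac{15625 \left(a + 1\right)^{6}}{2985984} \right)} + C$.

At $a = \frac{7}{5}$ the integrand is identically $0$, so $I(\frac{7}{5}) = 0$. The closed form gives $0$, hence $C = 0$.

Setting $a = 1$:
$$I = - \log{\left(\frac{15625}{46656} \right)}.$$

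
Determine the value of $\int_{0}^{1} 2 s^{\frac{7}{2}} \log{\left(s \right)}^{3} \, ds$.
$- \frac{64}{2187}$

Begin with the known integral
$$J(a) = \int_{0}^{1} 2 s^{a} \, ds = \frac{2}{a + 1}.$$

Differentiating under the integral sign brings down a factor of $\ln s$:
$$\frac{dJ}{da} = \int_{0}^{1} 2 s^{a} \log{\left(s \right)} \, ds = - \frac{2}{\left(a + 1\right)^{2}}.$$

Repeating $3$ times in total — each differentiation brings down another $\ln s$ — gives
$$\frac{d^{3}J}{da^{3}} = \int_{0}^{1} 2 s^{a} \log{\left(s \right)}^{3} \, ds = - \frac{12}{\left(a + 1\right)^{4}},$$
and the integrand here is exactly the target integrand, so $I = - \frac{12}{\left(a + 1\right)^{4}}$.

Setting $a = \frac{7}{2}$:
$$I = - \frac{64}{2187}.$$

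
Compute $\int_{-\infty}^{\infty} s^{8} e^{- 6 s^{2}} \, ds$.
$\frac{35 \sqrt{6} \sqrt{\pi}}{41472}$

Start from the elementary integral
$$J(a) = \int_{-\infty}^{\infty} e^{- a s^{2}} \, ds = \frac{\sqrt{\pi}}{\sqrt{a}}.$$

Differentiating under the integral sign brings down a factor of $(-s^2)$:
$$\frac{dJ}{da} = \int_{-\infty}^{\infty} - s^{2} e^{- a s^{2}} \, ds = - \frac{\sqrt{\pi}}{2 a^{\frac{3}{2}}}.$$

Repeating $4$ times in total — each differentiation brings down another $(-s^2)$ — gives
$$\frac{d^{4}J}{da^{4}} = \int_{-\infty}^{\infty} s^{8} e^{- a s^{2}} \, ds = \frac{105 \sqrt{\pi}}{16 a^{\frac{9}{2}}},$$
and the integrand here is exactly the target integrand, so $I = \frac{105 \sqrt{\pi}}{16 a^{\frac{9}{2}}}$.

Setting $a = 6$:
$$I = \frac{35 \sqrt{6} \sqrt{\pi}}{41472}.$$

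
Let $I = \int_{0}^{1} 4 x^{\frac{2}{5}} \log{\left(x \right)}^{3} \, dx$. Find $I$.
$- \frac{15000}{2401}$

Start from the elementary integral
$$J(a) = \int_{0}^{1} 4 x^{a} \, dx = \frac{4}{a + 1}.$$

Differentiating under the integral sign brings down a factor of $\ln x$:
$$\frac{dJ}{da} = \int_{0}^{1} 4 x^{a} \log{\left(x \right)} \, dx = - \frac{4}{\left(a + 1\right)^{2}}.$$

Repeating $3$ times in total — each differentiation brings down another $\ln x$ — gives
$$\frac{d^{3}J}{da^{3}} = \int_{0}^{1} 4 x^{a} \log{\left(x \right)}^{3} \, dx = - \frac{24}{\left(a + 1\right)^{4}},$$
and the integrand here is exactly the target integrand, so $I = - \frac{24}{\left(a + 1\right)^{4}}$.

Setting $a = \frac{2}{5}$:
$$I = - \frac{15000}{2401}.$$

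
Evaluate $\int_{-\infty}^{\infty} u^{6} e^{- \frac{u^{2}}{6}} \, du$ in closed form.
$405 \sqrt{6} \sqrt{\pi}$

Start from the elementary integral
$$J(a) = \int_{-\infty}^{\infty} e^{- a u^{2}} \, du = \frac{\sqrt{\pi}}{\sqrt{a}}.$$

Differentiating under the integral sign brings down a factor of $(-u^2)$:
$$\frac{dJ}{da} = \int_{-\infty}^{\infty} - u^{2} e^{- a u^{2}} \, du = - \frac{\sqrt{\pi}}{2 a^{\frac{3}{2}}}.$$

Repeating $3$ times in total — each differentiation brings down another $(-u^2)$ — gives
$$\frac{d^{3}J}{da^{3}} = \int_{-\infty}^{\infty} - u^{6} e^{- a u^{2}} \, du = - \frac{15 \sqrt{\pi}}{8 a^{\frac{7}{2}}},$$
and the integrand here is $(-1)^{3}$ times the target integrand, so $I = (-1)^{3}\,\frac{d^{3}J}{da^{3}} = \frac{15 \sqrt{\pi}}{8 a^{\frac{7}{2}}}$.

Setting $a = \frac{1}{6}$:
$$I = 405 \sqrt{6} \sqrt{\pi}.$$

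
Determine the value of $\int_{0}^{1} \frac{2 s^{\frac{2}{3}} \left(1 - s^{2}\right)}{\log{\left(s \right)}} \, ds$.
$\log{\left(\frac{25}{121} \right)}$

Consider the one-parameter family: let $I(a) = \int_{0}^{1} \frac{2 \left(- s^{\frac{8}{3}} + s^{a}\right)}{\log{\left(s \right)}} \, ds$.

Since $\dfrac{\partial}{\partial a}\,s^{a} = s^{a} \ln s$, the $\ln s$ in the denominator cancels and
$$\frac{dI}{da} = \int_{0}^{1} 2 s^{a} \, ds = 2 \left[\frac{s^{a+1}}{a+1}\right]_0^1 = \frac{2}{a + 1}.$$

Integrating with respect to $a$ gives $I(a) = \log{\left(\frac{9 \left(a + 1\right)^{2}}{121} \right)} + C$.

At $a = \frac{8}{3}$ the integrand is identically $0$, so $I(\frac{8}{3}) = 0$. The closed form gives $0$, hence $C = 0$.

Setting $a = \frac{2}{3}$:
$$I = \log{\left(\frac{25}{121} \right)}.$$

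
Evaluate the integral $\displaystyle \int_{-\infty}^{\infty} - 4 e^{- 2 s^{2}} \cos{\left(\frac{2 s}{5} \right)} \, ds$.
$- \frac{2 \sqrt{2} \sqrt{\pi}}{e^{\frac{1}{50}}}$

Let $b$ denote the cosine frequency and define $I(b) = \int_{-\infty}^{\infty} - 4 e^{- 2 s^{2}} \cos{\left(b s \right)} \, ds$.

Differentiating under the integral sign,
$$I'(b) = \int_{-\infty}^{\infty} 4 s e^{- 2 s^{2}} \sin{\left(b s \right)} \, ds.$$

Integrate $\int_{-\infty}^{\infty} s \sin(b s)\, e^{- 2 s^{2}}\, ds$ by parts with $u = \sin(b s)$ and $dv = s\, e^{- 2 s^{2}}\, ds$, giving $v = - \frac{e^{- 2 s^{2}}}{4}$. The boundary term vanishes and
$$\int_{-\infty}^{\infty} s \sin(b s)\, e^{- 2 s^{2}}\, ds = \frac{b}{4} \int_{-\infty}^{\infty} \cos(b s)\, e^{- 2 s^{2}}\, ds,$$
so $I'(b) = - \frac{b}{4}\, I(b)$.

This is a separable first-order ODE; solving with the initial condition $I(0) = \int_{-\infty}^{\infty} - 4 e^{- 2 s^{2}}\,ds = - 2 \sqrt{2} \sqrt{\pi}$ gives
$$I(b) = - 2 \sqrt{2} \sqrt{\pi} e^{- \frac{b^{2}}{8}}.$$

Setting $b = \frac{2}{5}$:
$$I = - \frac{2 \sqrt{2} \sqrt{\pi}}{e^{\frac{1}{50}}}.$$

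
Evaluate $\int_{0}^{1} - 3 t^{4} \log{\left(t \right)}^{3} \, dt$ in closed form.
$\frac{18}{625}$

Consider the simpler parametrised integral
$$J(a) = \int_{0}^{1} - 3 t^{a} \, dt = - \frac{3}{a + 1}.$$

Differentiating under the integral sign brings down a factor of $\ln t$:
$$\frac{dJ}{da} = \int_{0}^{1} - 3 t^{a} \log{\left(t \right)} \, dt = \frac{3}{\left(a + 1\right)^{2}}.$$

Repeating $3$ times in total — each differentiation brings down another $\ln t$ — gives
$$\frac{d^{3}J}{da^{3}} = \int_{0}^{1} - 3 t^{a} \log{\left(t \right)}^{3} \, dt = \frac{18}{\left(a + 1\right)^{4}},$$
and the integrand here is exactly the target integrand, so $I = \frac{18}{\left(a + 1\right)^{4}}$.

Setting $a = 4$:
$$I = \frac{18}{625}.$$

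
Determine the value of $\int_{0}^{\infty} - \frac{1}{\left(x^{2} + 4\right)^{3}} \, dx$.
$- \frac{3 \pi}{512}$

Begin with the known result
$$J(a) = \int_{0}^{\infty} - \frac{1}{a^{2} + x^{2}} \, dx = - \frac{\pi}{2 a}.$$

Differentiating under the integral sign with respect to $a$,
$$\frac{dJ}{da} = \int_{0}^{\infty} \frac{2 a}{\left(a^{2} + x^{2}\right)^{2}} \, dx = \frac{\pi}{2 a^{2}},$$
so $\int_{0}^{\infty} - \frac{1}{\left(a^{2} + x^{2}\right)^{2}} \, dx = - \frac{\pi}{4 a^{3}}$.

Repeating — each differentiation of $1/(x^2+a^2)^j$ produces $-2ja/(x^2+a^2)^{j+1}$ — and dividing through by $-2ja$ at each step yields, after $2$ differentiations in total,
$$\int_{0}^{\infty} - \frac{1}{\left(a^{2} + x^{2}\right)^{3}} \, dx = - \frac{3 \pi}{16 a^{5}}.$$

Setting $a = 2$:
$$I = - \frac{3 \pi}{512}.$$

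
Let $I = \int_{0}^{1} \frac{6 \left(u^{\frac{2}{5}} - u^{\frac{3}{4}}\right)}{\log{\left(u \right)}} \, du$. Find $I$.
$- \log{\left(\frac{15625}{4096} \right)}$

Consider the one-parameter family: let $I(a) = \int_{0}^{1} \frac{6 \left(u^{\frac{2}{5}} - u^{a}\right)}{\log{\left(u \right)}} \, du$.

Since $\dfrac{\partial}{\partial a}\,u^{a} = u^{a} \ln u$, the $\ln u$ in the denominator cancels and
$$\frac{dI}{da} = \int_{0}^{1} -6 u^{a} \, du = -6 \left[\frac{u^{a+1}}{a+1}\right]_0^1 = - \frac{6}{a + 1}.$$

Integrating with respect to $a$ gives $I(a) = - \log{\left(\frac{15625 \left(a + 1\right)^{6}}{117649} \right)} + C$.

At $a = \frac{2}{5}$ the integrand is identically $0$, so $I(\frac{2}{5}) = 0$. The closed form gives $0$, hence $C = 0$.

Setting $a = \frac{3}{4}$:
$$I = - \log{\left(\frac{15625}{4096} \right)}.$$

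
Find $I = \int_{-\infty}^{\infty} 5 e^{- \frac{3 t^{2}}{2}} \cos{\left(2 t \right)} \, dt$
$\frac{5 \sqrt{6} \sqrt{\pi}}{3 e^{\frac{2}{3}}}$

Let $b$ denote the cosine frequency and define $I(b) = \int_{-\infty}^{\infty} 5 e^{- \frac{3 t^{2}}{2}} \cos{\left(b t \right)} \, dt$.

Differentiating under the integral sign,
$$I'(b) = \int_{-\infty}^{\infty} - 5 t e^{- \frac{3 t^{2}}{2}} \sin{\left(b t \right)} \, dt.$$

Integrate $\int_{-\infty}^{\infty} t \sin(b t)\, e^{- \frac{3 t^{2}}{2}}\, dt$ by parts with $u = \sin(b t)$ and $dv = t\, e^{- \frac{3 t^{2}}{2}}\, dt$, giving $v = - \frac{e^{- \frac{3 t^{2}}{2}}}{3}$. The boundary term vanishes and
$$\int_{-\infty}^{\infty} t \sin(b t)\, e^{- \frac{3 t^{2}}{2}}\, dt = \frac{b}{3} \int_{-\infty}^{\infty} \cos(b t)\, e^{- \frac{3 t^{2}}{2}}\, dt,$$
so $I'(b) = - \frac{b}{3}\, I(b)$.

This is a separable first-order ODE; solving with the initial condition $I(0) = \int_{-\infty}^{\infty} 5 e^{- \frac{3 t^{2}}{2}}\,dt = \frac{5 \sqrt{6} \sqrt{\pi}}{3}$ gives
$$I(b) = \frac{5 \sqrt{6} \sqrt{\pi} e^{- \frac{b^{2}}{6}}}{3}.$$

Setting $b = 2$:
$$I = \frac{5 \sqrt{6} \sqrt{\pi}}{3 e^{\frac{2}{3}}}.$$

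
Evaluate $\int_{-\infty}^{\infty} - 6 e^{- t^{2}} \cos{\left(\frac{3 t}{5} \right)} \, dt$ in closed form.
$- \frac{6 \sqrt{\pi}}{e^{\frac{9}{100}}}$

Define $I(b) = \int_{-\infty}^{\infty} - 6 e^{- t^{2}} \cos{\left(b t \right)} \, dt$.

Differentiating under the integral sign,
$$I'(b) = \int_{-\infty}^{\infty} 6 t e^{- t^{2}} \sin{\left(b t \right)} \, dt.$$

Integrate $\int_{-\infty}^{\infty} t \sin(b t)\, e^{- t^{2}}\, dt$ by parts with $u = \sin(b t)$ and $dv = t\, e^{- t^{2}}\, dt$, giving $v = - \frac{e^{- t^{2}}}{2}$. The boundary term vanishes and
$$\int_{-\infty}^{\infty} t \sin(b t)\, e^{- t^{2}}\, dt = \frac{b}{2} \int_{-\infty}^{\infty} \cos(b t)\, e^{- t^{2}}\, dt,$$
so $I'(b) = - \frac{b}{2}\, I(b)$.

This is a separable first-order ODE; solving with the initial condition $I(0) = \int_{-\infty}^{\infty} - 6 e^{- t^{2}}\,dt = - 6 \sqrt{\pi}$ gives
$$I(b) = - 6 \sqrt{\pi} e^{- \frac{b^{2}}{4}}.$$

Setting $b = \frac{3}{5}$:
$$I = - \frac{6 \sqrt{\pi}}{e^{\frac{9}{100}}}.$$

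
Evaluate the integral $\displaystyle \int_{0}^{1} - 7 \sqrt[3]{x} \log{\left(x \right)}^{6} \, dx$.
$- \frac{688905}{1024}$

Start from the elementary integral
$$J(a) = \int_{0}^{1} - 7 x^{a} \, dx = - \frac{7}{a + 1}.$$

Differentiating under the integral sign brings down a factor of $\ln x$:
$$\frac{dJ}{da} = \int_{0}^{1} - 7 x^{a} \log{\left(x \right)} \, dx = \frac{7}{\left(a + 1\right)^{2}}.$$

Repeating $6$ times in total — each differentiation brings down another $\ln x$ — gives
$$\frac{d^{6}J}{da^{6}} = \int_{0}^{1} - 7 x^{a} \log{\left(x \right)}^{6} \, dx = - \frac{5040}{\left(a + 1\right)^{7}},$$
and the integrand here is exactly the target integrand, so $I = - \frac{5040}{\left(a + 1\right)^{7}}$.

Setting $a = \frac{1}{3}$:
$$I = - \frac{688905}{1024}.$$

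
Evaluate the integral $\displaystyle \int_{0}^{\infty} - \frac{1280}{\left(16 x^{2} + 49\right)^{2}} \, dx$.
$- \frac{80 \pi}{343}$

Recall the elementary integral
$$J(a) = \int_{0}^{\infty} - \frac{5}{a^{2} + x^{2}} \, dx = - \frac{5 \pi}{2 a}.$$

Differentiating under the integral sign with respect to $a$,
$$\frac{dJ}{da} = \int_{0}^{\infty} \frac{10 a}{\left(a^{2} + x^{2}\right)^{2}} \, dx = \frac{5 \pi}{2 a^{2}},$$
so $\int_{0}^{\infty} - \frac{5}{\left(a^{2} + x^{2}\right)^{2}} \, dx = - \frac{5 \pi}{4 a^{3}}$.

Setting $a = \frac{7}{4}$:
$$I = - \frac{80 \pi}{343}.$$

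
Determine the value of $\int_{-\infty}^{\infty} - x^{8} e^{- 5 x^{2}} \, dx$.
$- \frac{21 \sqrt{5} \sqrt{\pi}}{10000}$

Start from the elementary integral
$$J(a) = \int_{-\infty}^{\infty} - e^{- a x^{2}} \, dx = - \frac{\sqrt{\pi}}{\sqrt{a}}.$$

Differentiating under the integral sign brings down a factor of $(-x^2)$:
$$\frac{dJ}{da} = \int_{-\infty}^{\infty} x^{2} e^{- a x^{2}} \, dx = \frac{\sqrt{\pi}}{2 a^{\frac{3}{2}}}.$$

Repeating $4$ times in total — each differentiation brings down another $(-x^2)$ — gives
$$\frac{d^{4}J}{da^{4}} = \int_{-\infty}^{\infty} - x^{8} e^{- a x^{2}} \, dx = - \frac{105 \sqrt{\pi}}{16 a^{\frac{9}{2}}},$$
and the integrand here is exactly the target integrand, so $I = - \frac{105 \sqrt{\pi}}{16 a^{\frac{9}{2}}}$.

Setting $a = 5$:
$$I = - \frac{21 \sqrt{5} \sqrt{\pi}}{10000}.$$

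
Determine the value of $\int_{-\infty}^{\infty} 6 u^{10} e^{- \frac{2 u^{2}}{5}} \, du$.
$\frac{8859375 \sqrt{10} \sqrt{\pi}}{1024}$

Start from the elementary integral
$$J(a) = \int_{-\infty}^{\infty} 6 e^{- a u^{2}} \, du = \frac{6 \sqrt{\pi}}{\sqrt{a}}.$$

Differentiating under the integral sign brings down a factor of $(-u^2)$:
$$\frac{dJ}{da} = \int_{-\infty}^{\infty} - 6 u^{2} e^{- a u^{2}} \, du = - \frac{3 \sqrt{\pi}}{a^{\frac{3}{2}}}.$$

Repeating $5$ times in total — each differentiation brings down another $(-u^2)$ — gives
$$\frac{d^{5}J}{da^{5}} = \int_{-\infty}^{\infty} - 6 u^{10} e^{- a u^{2}} \, du = - \frac{2835 \sqrt{\pi}}{16 a^{\frac{11}{2}}},$$
and the integrand here is $(-1)^{5}$ times the target integrand, so $I = (-1)^{5}\,\frac{d^{5}J}{da^{5}} = \frac{2835 \sqrt{\pi}}{16 a^{\frac{11}{2}}}$.

Setting $a = \frac{2}{5}$:
$$I = \frac{8859375 \sqrt{10} \sqrt{\pi}}{1024}.$$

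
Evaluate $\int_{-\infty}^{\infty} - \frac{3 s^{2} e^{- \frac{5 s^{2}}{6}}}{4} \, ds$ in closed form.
$- \frac{9 \sqrt{30} \sqrt{\pi}}{100}$

Start from the elementary integral
$$J(a) = \int_{-\infty}^{\infty} - \frac{3 e^{- a s^{2}}}{4} \, ds = - \frac{3 \sqrt{\pi}}{4 \sqrt{a}}.$$

Differentiating under the integral sign brings down a factor of $(-s^2)$:
$$\frac{dJ}{da} = \int_{-\infty}^{\infty} \frac{3 s^{2} e^{- a s^{2}}}{4} \, ds = \frac{3 \sqrt{\pi}}{8 a^{\frac{3}{2}}}.$$

The integral on the left is $-I$, so $I = - \frac{3 \sqrt{\pi}}{8 a^{\frac{3}{2}}}$.

Setting $a = \frac{5}{6}$:
$$I = - \frac{9 \sqrt{30} \sqrt{\pi}}{100}.$$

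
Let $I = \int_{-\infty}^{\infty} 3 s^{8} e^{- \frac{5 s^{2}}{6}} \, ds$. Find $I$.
$\frac{5103 \sqrt{30} \sqrt{\pi}}{625}$

Start from the elementary integral
$$J(a) = \int_{-\infty}^{\infty} 3 e^{- a s^{2}} \, ds = \frac{3 \sqrt{\pi}}{\sqrt{a}}.$$

Differentiating under the integral sign brings down a factor of $(-s^2)$:
$$\frac{dJ}{da} = \int_{-\infty}^{\infty} - 3 s^{2} e^{- a s^{2}} \, ds = - \frac{3 \sqrt{\pi}}{2 a^{\frac{3}{2}}}.$$

Repeating $4$ times in total — each differentiation brings down another $(-s^2)$ — gives
$$\frac{d^{4}J}{da^{4}} = \int_{-\infty}^{\infty} 3 s^{8} e^{- a s^{2}} \, ds = \frac{315 \sqrt{\pi}}{16 a^{\frac{9}{2}}},$$
and the integrand here is exactly the target integrand, so $I = \frac{315 \sqrt{\pi}}{16 a^{\frac{9}{2}}}$.

Setting $a = \frac{5}{6}$:
$$I = \frac{5103 \sqrt{30} \sqrt{\pi}}{625}.$$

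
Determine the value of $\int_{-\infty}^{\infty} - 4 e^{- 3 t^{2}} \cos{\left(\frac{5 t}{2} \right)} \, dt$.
$- \frac{4 \sqrt{3} \sqrt{\pi}}{3 e^{\frac{25}{48}}}$

Let $b$ denote the cosine frequency and define $I(b) = \int_{-\infty}^{\infty} - 4 e^{- 3 t^{2}} \cos{\left(b t \right)} \, dt$.

Differentiating under the integral sign,
$$I'(b) = \int_{-\infty}^{\infty} 4 t e^{- 3 t^{2}} \sin{\left(b t \right)} \, dt.$$

Integrate $\int_{-\infty}^{\infty} t \sin(b t)\, e^{- 3 t^{2}}\, dt$ by parts with $u = \sin(b t)$ and $dv = t\, e^{- 3 t^{2}}\, dt$, giving $v = - \frac{e^{- 3 t^{2}}}{6}$. The boundary term vanishes and
$$\int_{-\infty}^{\infty} t \sin(b t)\, e^{- 3 t^{2}}\, dt = \frac{b}{6} \int_{-\infty}^{\infty} \cos(b t)\, e^{- 3 t^{2}}\, dt,$$
so $I'(b) = - \frac{b}{6}\, I(b)$.

This is a separable first-order ODE; solving with the initial condition $I(0) = \int_{-\infty}^{\infty} - 4 e^{- 3 t^{2}}\,dt = - \frac{4 \sqrt{3} \sqrt{\pi}}{3}$ gives
$$I(b) = - \frac{4 \sqrt{3} \sqrt{\pi} e^{- \frac{b^{2}}{12}}}{3}.$$

Setting $b = \frac{5}{2}$:
$$I = - \frac{4 \sqrt{3} \sqrt{\pi}}{3 e^{\frac{25}{48}}}.$$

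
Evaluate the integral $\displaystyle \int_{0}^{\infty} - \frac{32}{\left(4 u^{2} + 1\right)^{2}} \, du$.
$- 4 \pi$

Start from the standard arctangent integral
$$J(a) = \int_{0}^{\infty} - \frac{2}{a^{2} + u^{2}} \, du = - \frac{\pi}{a}.$$

Differentiating under the integral sign with respect to $a$,
$$\frac{dJ}{da} = \int_{0}^{\infty} \frac{4 a}{\left(a^{2} + u^{2}\right)^{2}} \, du = \frac{\pi}{a^{2}},$$
so $\int_{0}^{\infty} - \frac{2}{\left(a^{2} + u^{2}\right)^{2}} \, du = - \frac{\pi}{2 a^{3}}$.

Setting $a = \frac{1}{2}$:
$$I = - 4 \pi.$$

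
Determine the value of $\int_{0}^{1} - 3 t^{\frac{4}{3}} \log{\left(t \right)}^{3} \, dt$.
$\frac{1458}{2401}$

Consider the simpler parametrised integral
$$J(a) = \int_{0}^{1} - 3 t^{a} \, dt = - \frac{3}{a + 1}.$$

Differentiating under the integral sign brings down a factor of $\ln t$:
$$\frac{dJ}{da} = \int_{0}^{1} - 3 t^{a} \log{\left(t \right)} \, dt = \frac{3}{\left(a + 1\right)^{2}}.$$

Repeating $3$ times in total — each differentiation brings down another $\ln t$ — gives
$$\frac{d^{3}J}{da^{3}} = \int_{0}^{1} - 3 t^{a} \log{\left(t \right)}^{3} \, dt = \frac{18}{\left(a + 1\right)^{4}},$$
and the integrand here is exactly the target integrand, so $I = \frac{18}{\left(a + 1\right)^{4}}$.

Setting $a = \frac{4}{3}$:
$$I = \frac{1458}{2401}.$$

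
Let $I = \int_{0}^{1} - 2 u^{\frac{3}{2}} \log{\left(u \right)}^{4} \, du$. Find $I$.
$- \frac{1536}{3125}$

Begin with the known integral
$$J(a) = \int_{0}^{1} - 2 u^{a} \, du = - \frac{2}{a + 1}.$$

Differentiating under the integral sign brings down a factor of $\ln u$:
$$\frac{dJ}{da} = \int_{0}^{1} - 2 u^{a} \log{\left(u \right)} \, du = \frac{2}{\left(a + 1\right)^{2}}.$$

Repeating $4$ times in total — each differentiation brings down another $\ln u$ — gives
$$\frac{d^{4}J}{da^{4}} = \int_{0}^{1} - 2 u^{a} \log{\left(u \right)}^{4} \, du = - \frac{48}{\left(a + 1\right)^{5}},$$
and the integrand here is exactly the target integrand, so $I = - \frac{48}{\left(a + 1\right)^{5}}$.

Setting $a = \frac{3}{2}$:
$$I = - \frac{1536}{3125}.$$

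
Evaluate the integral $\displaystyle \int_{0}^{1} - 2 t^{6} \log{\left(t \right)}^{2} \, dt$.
$- \frac{4}{343}$

Begin with the known integral
$$J(a) = \int_{0}^{1} - 2 t^{a} \, dt = - \frac{2}{a + 1}.$$

Differentiating under the integral sign brings down a factor of $\ln t$:
$$\frac{dJ}{da} = \int_{0}^{1} - 2 t^{a} \log{\left(t \right)} \, dt = \frac{2}{\left(a + 1\right)^{2}}.$$

Repeating twice in total — each differentiation brings down another $\ln t$ — gives
$$\frac{d^{2}J}{da^{2}} = \int_{0}^{1} - 2 t^{a} \log{\left(t \right)}^{2} \, dt = - \frac{4}{\left(a + 1\right)^{3}},$$
and the integrand here is exactly the target integrand, so $I = - \frac{4}{\left(a + 1\right)^{3}}$.

Setting $a = 6$:
$$I = - \frac{4}{343}.$$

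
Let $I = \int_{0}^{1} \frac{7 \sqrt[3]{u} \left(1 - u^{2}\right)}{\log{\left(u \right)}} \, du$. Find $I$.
$\log{\left(\frac{128}{78125} \right)}$

Consider the one-parameter family: let $I(a) = \int_{0}^{1} \frac{7 \left(- u^{\frac{7}{3}} + u^{a}\right)}{\log{\left(u \right)}} \, du$.

Since $\dfrac{\partial}{\partial a}\,u^{a} = u^{a} \ln u$, the $\ln u$ in the denominator cancels and
$$\frac{dI}{da} = \int_{0}^{1} 7 u^{a} \, du = 7 \left[\frac{u^{a+1}}{a+1}\right]_0^1 = \frac{7}{a + 1}.$$

Integrating with respect to $a$ gives $I(a) = \log{\left(\frac{2187 \left(a + 1\right)^{7}}{10000000} \right)} + C$.

At $a = \frac{7}{3}$ the integrand is identically $0$, so $I(\frac{7}{3}) = 0$. The closed form gives $0$, hence $C = 0$.

Setting $a = \frac{1}{3}$:
$$I = \log{\left(\frac{128}{78125} \right)}.$$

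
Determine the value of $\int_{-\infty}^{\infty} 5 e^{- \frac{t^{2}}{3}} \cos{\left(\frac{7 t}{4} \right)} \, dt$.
$\frac{5 \sqrt{3} \sqrt{\pi}}{e^{\frac{147}{64}}}$

Define $I(b) = \int_{-\infty}^{\infty} 5 e^{- \frac{t^{2}}{3}} \cos{\left(b t \right)} \, dt$.

Differentiating under the integral sign,
$$I'(b) = \int_{-\infty}^{\infty} - 5 t e^{- \frac{t^{2}}{3}} \sin{\left(b t \right)} \, dt.$$

Integrate $\int_{-\infty}^{\infty} t \sin(b t)\, e^{- \frac{t^{2}}{3}}\, dt$ by parts with $u = \sin(b t)$ and $dv = t\, e^{- \frac{t^{2}}{3}}\, dt$, giving $v = - \frac{3 e^{- \frac{t^{2}}{3}}}{2}$. The boundary term vanishes and
$$\int_{-\infty}^{\infty} t \sin(b t)\, e^{- \frac{t^{2}}{3}}\, dt = \frac{3 b}{2} \int_{-\infty}^{\infty} \cos(b t)\, e^{- \frac{t^{2}}{3}}\, dt,$$
so $I'(b) = - \frac{3 b}{2}\, I(b)$.

This is a separable first-order ODE; solving with the initial condition $I(0) = \int_{-\infty}^{\infty} 5 e^{- \frac{t^{2}}{3}}\,dt = 5 \sqrt{3} \sqrt{\pi}$ gives
$$I(b) = 5 \sqrt{3} \sqrt{\pi} e^{- \frac{3 b^{2}}{4}}.$$

Setting $b = \frac{7}{4}$:
$$I = \frac{5 \sqrt{3} \sqrt{\pi}}{e^{\frac{147}{64}}}.$$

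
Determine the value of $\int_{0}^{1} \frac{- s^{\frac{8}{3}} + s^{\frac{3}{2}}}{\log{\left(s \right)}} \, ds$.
$\log{\left(\frac{15}{22} \right)}$

Introduce a parameter $a$ in the exponent: let $I(a) = \int_{0}^{1} \frac{- s^{\frac{8}{3}} + s^{a}}{\log{\left(s \right)}} \, ds$.

Since $\dfrac{\partial}{\partial a}\,s^{a} = s^{a} \ln s$, the $\ln s$ in the denominator cancels and
$$\frac{dI}{da} = \int_{0}^{1} s^{a} \, ds = \left[\frac{s^{a+1}}{a+1}\right]_0^1 = \frac{1}{a + 1}.$$

Integrating with respect to $a$ gives $I(a) = \log{\left(\frac{3 a}{11} + \frac{3}{11} \right)} + C$.

At $a = \frac{8}{3}$ the integrand is identically $0$, so $I(\frac{8}{3}) = 0$. The closed form gives $0$, hence $C = 0$.

Setting $a = \frac{3}{2}$:
$$I = \log{\left(\frac{15}{22} \right)}.$$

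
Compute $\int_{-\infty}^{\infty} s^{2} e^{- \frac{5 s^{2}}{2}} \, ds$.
$\frac{\sqrt{10} \sqrt{\pi}}{25}$

Start from the elementary integral
$$J(a) = \int_{-\infty}^{\infty} e^{- a s^{2}} \, ds = \frac{\sqrt{\pi}}{\sqrt{a}}.$$

Differentiating under the integral sign brings down a factor of $(-s^2)$:
$$\frac{dJ}{da} = \int_{-\infty}^{\infty} - s^{2} e^{- a s^{2}} \, ds = - \frac{\sqrt{\pi}}{2 a^{\frac{3}{2}}}.$$

The integral on the left is $-I$, so $I = \frac{\sqrt{\pi}}{2 a^{\frac{3}{2}}}$.

Setting $a = \frac{5}{2}$:
$$I = \frac{\sqrt{10} \sqrt{\pi}}{25}.$$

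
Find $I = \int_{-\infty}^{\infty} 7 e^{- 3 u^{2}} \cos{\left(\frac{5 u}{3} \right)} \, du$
$\frac{7 \sqrt{3} \sqrt{\pi}}{3 e^{\frac{25}{108}}}$

Define $I(b) = \int_{-\infty}^{\infty} 7 e^{- 3 u^{2}} \cos{\left(b u \right)} \, du$.

Differentiating under the integral sign,
$$I'(b) = \int_{-\infty}^{\infty} - 7 u e^{- 3 u^{2}} \sin{\left(b u \right)} \, du.$$

Integrate $\int_{-\infty}^{\infty} u \sin(b u)\, e^{- 3 u^{2}}\, du$ by parts with $w = \sin(b u)$ and $dv = u\, e^{- 3 u^{2}}\, du$, giving $v = - \frac{e^{- 3 u^{2}}}{6}$. The boundary term vanishes and
$$\int_{-\infty}^{\infty} u \sin(b u)\, e^{- 3 u^{2}}\, du = \frac{b}{6} \int_{-\infty}^{\infty} \cos(b u)\, e^{- 3 u^{2}}\, du,$$
so $I'(b) = - \frac{b}{6}\, I(b)$.

This is a separable first-order ODE; solving with the initial condition $I(0) = \int_{-\infty}^{\infty} 7 e^{- 3 u^{2}}\,du = \frac{7 \sqrt{3} \sqrt{\pi}}{3}$ gives
$$I(b) = \frac{7 \sqrt{3} \sqrt{\pi} e^{- \frac{b^{2}}{12}}}{3}.$$

Setting $b = \frac{5}{3}$:
$$I = \frac{7 \sqrt{3} \sqrt{\pi}}{3 e^{\frac{25}{108}}}.$$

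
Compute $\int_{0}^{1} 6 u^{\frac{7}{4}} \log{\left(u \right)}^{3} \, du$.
$- \frac{9216}{14641}$

Start from the elementary integral
$$J(a) = \int_{0}^{1} 6 u^{a} \, du = \frac{6}{a + 1}.$$

Differentiating under the integral sign brings down a factor of $\ln u$:
$$\frac{dJ}{da} = \int_{0}^{1} 6 u^{a} \log{\left(u \right)} \, du = - \frac{6}{\left(a + 1\right)^{2}}.$$

Repeating $3$ times in total — each differentiation brings down another $\ln u$ — gives
$$\frac{d^{3}J}{da^{3}} = \int_{0}^{1} 6 u^{a} \log{\left(u \right)}^{3} \, du = - \frac{36}{\left(a + 1\right)^{4}},$$
and the integrand here is exactly the target integrand, so $I = - \frac{36}{\left(a + 1\right)^{4}}$.

Setting $a = \frac{7}{4}$:
$$I = - \frac{9216}{14641}.$$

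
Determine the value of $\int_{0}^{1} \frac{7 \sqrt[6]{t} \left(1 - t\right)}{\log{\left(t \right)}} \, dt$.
$- \log{\left(\frac{62748517}{823543} \right)}$

Consider the one-parameter family: let $I(a) = \int_{0}^{1} \frac{7 \left(\sqrt[6]{t} - t^{a}\right)}{\log{\left(t \right)}} \, dt$.

Since $\dfrac{\partial}{\partial a}\,t^{a} = t^{a} \ln t$, the $\ln t$ in the denominator cancels and
$$\frac{dI}{da} = \int_{0}^{1} -7 t^{a} \, dt = -7 \left[\frac{t^{a+1}}{a+1}\right]_0^1 = - \frac{7}{a + 1}.$$

Integrating with respect to $a$ gives $I(a) = - \log{\left(\frac{279936 \left(a + 1\right)^{7}}{823543} \right)} + C$.

At $a = \frac{1}{6}$ the integrand is identically $0$, so $I(\frac{1}{6}) = 0$. The closed form gives $0$, hence $C = 0$.

Setting $a = \frac{7}{6}$:
$$I = - \log{\left(\frac{62748517}{823543} \right)}.$$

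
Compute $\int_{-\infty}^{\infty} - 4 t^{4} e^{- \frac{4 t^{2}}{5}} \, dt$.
$- \frac{75 \sqrt{5} \sqrt{\pi}}{32}$

Begin with the known integral
$$J(a) = \int_{-\infty}^{\infty} - 4 e^{- a t^{2}} \, dt = - \frac{4 \sqrt{\pi}}{\sqrt{a}}.$$

Differentiating under the integral sign brings down a factor of $(-t^2)$:
$$\frac{dJ}{da} = \int_{-\infty}^{\infty} 4 t^{2} e^{- a t^{2}} \, dt = \frac{2 \sqrt{\pi}}{a^{\frac{3}{2}}}.$$

Repeating twice in total — each differentiation brings down another $(-t^2)$ — gives
$$\frac{d^{2}J}{da^{2}} = \int_{-\infty}^{\infty} - 4 t^{4} e^{- a t^{2}} \, dt = - \frac{3 \sqrt{\pi}}{a^{\frac{5}{2}}},$$
and the integrand here is exactly the target integrand, so $I = - \frac{3 \sqrt{\pi}}{a^{\frac{5}{2}}}$.

Setting $a = \frac{4}{5}$:
$$I = - \frac{75 \sqrt{5} \sqrt{\pi}}{32}.$$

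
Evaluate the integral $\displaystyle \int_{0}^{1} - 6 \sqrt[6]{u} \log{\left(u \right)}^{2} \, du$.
$- \frac{2592}{343}$

Begin with the known integral
$$J(a) = \int_{0}^{1} - 6 u^{a} \, du = - \frac{6}{a + 1}.$$

Differentiating under the integral sign brings down a factor of $\ln u$:
$$\frac{dJ}{da} = \int_{0}^{1} - 6 u^{a} \log{\left(u \right)} \, du = \frac{6}{\left(a + 1\right)^{2}}.$$

Repeating twice in total — each differentiation brings down another $\ln u$ — gives
$$\frac{d^{2}J}{da^{2}} = \int_{0}^{1} - 6 u^{a} \log{\left(u \right)}^{2} \, du = - \frac{12}{\left(a + 1\right)^{3}},$$
and the integrand here is exactly the target integrand, so $I = - \frac{12}{\left(a + 1\right)^{3}}$.

Setting $a = \frac{1}{6}$:
$$I = - \frac{2592}{343}.$$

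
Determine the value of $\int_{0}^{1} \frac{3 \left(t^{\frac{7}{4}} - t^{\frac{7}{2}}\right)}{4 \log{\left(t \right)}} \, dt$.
$- \frac{3 \log{\left(3 \right)}}{2} - \frac{3 \log{\left(2 \right)}}{4} + \frac{3 \log{\left(11 \right)}}{4}$

Consider the one-parameter family: let $I(a) = \int_{0}^{1} \frac{3 \left(t^{\frac{7}{4}} - t^{a}\right)}{4 \log{\left(t \right)}} \, dt$.

Since $\dfrac{\partial}{\partial a}\,t^{a} = t^{a} \ln t$, the $\ln t$ in the denominator cancels and
$$\frac{dI}{da} = \int_{0}^{1} - \frac{3}{4} t^{a} \, dt = - \frac{3}{4} \left[\frac{t^{a+1}}{a+1}\right]_0^1 = - \frac{3}{4 a + 4}.$$

Integrating with respect to $a$ gives $I(a) = - \frac{3 \log{\left(a + 1 \right)}}{4} - \frac{3 \log{\left(2 \right)}}{2} + \frac{3 \log{\left(11 \right)}}{4} + C$.

At $a = \frac{7}{4}$ the integrand is identically $0$, so $I(\frac{7}{4}) = 0$. The closed form gives $0$, hence $C = 0$.

Setting $a = \frac{7}{2}$:
$$I = - \frac{3 \log{\left(3 \right)}}{2} - \frac{3 \log{\left(2 \right)}}{4} + \frac{3 \log{\left(11 \right)}}{4}.$$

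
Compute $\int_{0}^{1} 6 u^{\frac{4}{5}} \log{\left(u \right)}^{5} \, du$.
$- \frac{1250000}{59049}$

Consider the simpler parametrised integral
$$J(a) = \int_{0}^{1} 6 u^{a} \, du = \frac{6}{a + 1}.$$

Differentiating under the integral sign brings down a factor of $\ln u$:
$$\frac{dJ}{da} = \int_{0}^{1} 6 u^{a} \log{\left(u \right)} \, du = - \frac{6}{\left(a + 1\right)^{2}}.$$

Repeating $5$ times in total — each differentiation brings down another $\ln u$ — gives
$$\frac{d^{5}J}{da^{5}} = \int_{0}^{1} 6 u^{a} \log{\left(u \right)}^{5} \, du = - \frac{720}{\left(a + 1\right)^{6}},$$
and the integrand here is exactly the target integrand, so $I = - \frac{720}{\left(a + 1\right)^{6}}$.

Setting $a = \frac{4}{5}$:
$$I = - \frac{1250000}{59049}.$$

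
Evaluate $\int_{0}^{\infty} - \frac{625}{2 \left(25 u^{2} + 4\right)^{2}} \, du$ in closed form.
$- \frac{125 \pi}{64}$

Recall the elementary integral
$$J(a) = \int_{0}^{\infty} - \frac{1}{2 \left(a^{2} + u^{2}\right)} \, du = - \frac{\pi}{4 a}.$$

Differentiating under the integral sign with respect to $a$,
$$\frac{dJ}{da} = \int_{0}^{\infty} \frac{a}{\left(a^{2} + u^{2}\right)^{2}} \, du = \frac{\pi}{4 a^{2}},$$
so $\int_{0}^{\infty} - \frac{1}{2 \left(a^{2} + u^{2}\right)^{2}} \, du = - \frac{\pi}{8 a^{3}}$.

Setting $a = \frac{2}{5}$:
$$I = - \frac{125 \pi}{64}.$$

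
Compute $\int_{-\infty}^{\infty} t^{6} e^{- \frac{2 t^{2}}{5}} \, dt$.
$\frac{1875 \sqrt{10} \sqrt{\pi}}{128}$

Start from the elementary integral
$$J(a) = \int_{-\infty}^{\infty} e^{- a t^{2}} \, dt = \frac{\sqrt{\pi}}{\sqrt{a}}.$$

Differentiating under the integral sign brings down a factor of $(-t^2)$:
$$\frac{dJ}{da} = \int_{-\infty}^{\infty} - t^{2} e^{- a t^{2}} \, dt = - \frac{\sqrt{\pi}}{2 a^{\frac{3}{2}}}.$$

Repeating $3$ times in total — each differentiation brings down another $(-t^2)$ — gives
$$\frac{d^{3}J}{da^{3}} = \int_{-\infty}^{\infty} - t^{6} e^{- a t^{2}} \, dt = - \frac{15 \sqrt{\pi}}{8 a^{\frac{7}{2}}},$$
and the integrand here is $(-1)^{3}$ times the target integrand, so $I = (-1)^{3}\,\frac{d^{3}J}{da^{3}} = \frac{15 \sqrt{\pi}}{8 a^{\frac{7}{2}}}$.

Setting $a = \frac{2}{5}$:
$$I = \frac{1875 \sqrt{10} \sqrt{\pi}}{128}.$$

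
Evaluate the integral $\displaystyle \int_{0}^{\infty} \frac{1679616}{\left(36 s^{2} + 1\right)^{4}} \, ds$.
$43740 \pi$

Begin with the known result
$$J(a) = \int_{0}^{\infty} \frac{1}{a^{2} + s^{2}} \, ds = \frac{\pi}{2 a}.$$

Differentiating under the integral sign with respect to $a$,
$$\frac{dJ}{da} = \int_{0}^{\infty} - \frac{2 a}{\left(a^{2} + s^{2}\right)^{2}} \, ds = - \frac{\pi}{2 a^{2}},$$
so $\int_{0}^{\infty} \frac{1}{\left(a^{2} + s^{2}\right)^{2}} \, ds = \frac{\pi}{4 a^{3}}$.

Repeating — each differentiation of $1/(s^2+a^2)^j$ produces $-2ja/(s^2+a^2)^{j+1}$ — and dividing through by $-2ja$ at each step yields, after $3$ differentiations in total,
$$\int_{0}^{\infty} \frac{1}{\left(a^{2} + s^{2}\right)^{4}} \, ds = \frac{5 \pi}{32 a^{7}}.$$

Setting $a = \frac{1}{6}$:
$$I = 43740 \pi.$$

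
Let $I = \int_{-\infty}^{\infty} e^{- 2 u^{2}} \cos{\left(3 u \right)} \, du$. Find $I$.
$\frac{\sqrt{2} \sqrt{\pi}}{2 e^{\frac{9}{8}}}$

Treat the cosine frequency as a parameter and define $I(b) = \int_{-\infty}^{\infty} e^{- 2 u^{2}} \cos{\left(b u \right)} \, du$.

Differentiating under the integral sign,
$$I'(b) = \int_{-\infty}^{\infty} - u e^{- 2 u^{2}} \sin{\left(b u \right)} \, du.$$

Integrate $\int_{-\infty}^{\infty} u \sin(b u)\, e^{- 2 u^{2}}\, du$ by parts with $w = \sin(b u)$ and $dv = u\, e^{- 2 u^{2}}\, du$, giving $v = - \frac{e^{- 2 u^{2}}}{4}$. The boundary term vanishes and
$$\int_{-\infty}^{\infty} u \sin(b u)\, e^{- 2 u^{2}}\, du = \frac{b}{4} \int_{-\infty}^{\infty} \cos(b u)\, e^{- 2 u^{2}}\, du,$$
so $I'(b) = - \frac{b}{4}\, I(b)$.

This is a separable first-order ODE; solving with the initial condition $I(0) = \int_{-\infty}^{\infty} e^{- 2 u^{2}}\,du = \frac{\sqrt{2} \sqrt{\pi}}{2}$ gives
$$I(b) = \frac{\sqrt{2} \sqrt{\pi} e^{- \frac{b^{2}}{8}}}{2}.$$

Setting $b = 3$:
$$I = \frac{\sqrt{2} \sqrt{\pi}}{2 e^{\frac{9}{8}}}.$$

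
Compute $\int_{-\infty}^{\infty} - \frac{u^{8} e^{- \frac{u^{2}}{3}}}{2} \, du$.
$- \frac{8505 \sqrt{3} \sqrt{\pi}}{32}$

Consider the simpler parametrised integral
$$J(a) = \int_{-\infty}^{\infty} - \frac{e^{- a u^{2}}}{2} \, du = - \frac{\sqrt{\pi}}{2 \sqrt{a}}.$$

Differentiating under the integral sign brings down a factor of $(-u^2)$:
$$\frac{dJ}{da} = \int_{-\infty}^{\infty} \frac{u^{2} e^{- a u^{2}}}{2} \, du = \frac{\sqrt{\pi}}{4 a^{\frac{3}{2}}}.$$

Repeating $4$ times in total — each differentiation brings down another $(-u^2)$ — gives
$$\frac{d^{4}J}{da^{4}} = \int_{-\infty}^{\infty} - \frac{u^{8} e^{- a u^{2}}}{2} \, du = - \frac{105 \sqrt{\pi}}{32 a^{\frac{9}{2}}},$$
and the integrand here is exactly the target integrand, so $I = - \frac{105 \sqrt{\pi}}{32 a^{\frac{9}{2}}}$.

Setting $a = \frac{1}{3}$:
$$I = - \frac{8505 \sqrt{3} \sqrt{\pi}}{32}.$$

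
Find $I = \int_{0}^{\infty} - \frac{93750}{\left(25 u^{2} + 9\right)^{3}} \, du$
$- \frac{3125 \pi}{216}$

Begin with the known result
$$J(a) = \int_{0}^{\infty} - \frac{6}{a^{2} + u^{2}} \, du = - \frac{3 \pi}{a}.$$

Differentiating under the integral sign with respect to $a$,
$$\frac{dJ}{da} = \int_{0}^{\infty} \frac{12 a}{\left(a^{2} + u^{2}\right)^{2}} \, du = \frac{3 \pi}{a^{2}},$$
so $\int_{0}^{\infty} - \frac{6}{\left(a^{2} + u^{2}\right)^{2}} \, du = - \frac{3 \pi}{2 a^{3}}$.

Repeating — each differentiation of $1/(u^2+a^2)^j$ produces $-2ja/(u^2+a^2)^{j+1}$ — and dividing through by $-2ja$ at each step yields, after $2$ differentiations in total,
$$\int_{0}^{\infty} - \frac{6}{\left(a^{2} + u^{2}\right)^{3}} \, du = - \frac{9 \pi}{8 a^{5}}.$$

Setting $a = \frac{3}{5}$:
$$I = - \frac{3125 \pi}{216}.$$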